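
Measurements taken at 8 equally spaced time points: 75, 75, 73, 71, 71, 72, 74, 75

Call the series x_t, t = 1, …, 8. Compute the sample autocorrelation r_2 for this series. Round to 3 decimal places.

-0.227

Mean x̄ = (75 + 75 + 73 + 71 + 71 + 72 + 74 + 75)/8 = 73.2500
Deviations from mean: 1.7500, 1.7500, -0.2500, -2.2500, -2.2500, -1.2500, 0.7500, 1.7500
Σ(x_t−x̄)(x_{t+2}−x̄) = (-0.4375) + (-3.9375) + (0.5625) + (2.8125) + (-1.6875) + (-2.1875) = -4.8750
Denominator Σ(x_t−x̄)² = 21.5000
r_2 = -4.8750 / 21.5000 = -0.227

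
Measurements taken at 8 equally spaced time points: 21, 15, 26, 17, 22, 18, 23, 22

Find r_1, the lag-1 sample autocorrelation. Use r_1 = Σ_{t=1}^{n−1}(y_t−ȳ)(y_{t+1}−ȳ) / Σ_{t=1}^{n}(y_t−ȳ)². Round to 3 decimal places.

-0.708

Mean ȳ = (21 + 15 + 26 + 17 + 22 + 18 + 23 + 22)/8 = 20.5000
Deviations from mean: 0.5000, -5.5000, 5.5000, -3.5000, 1.5000, -2.5000, 2.5000, 1.5000
Numerator Σ_{t=1}^{7}(y_t−ȳ)(y_{t+1}−ȳ) = -63.7500
Denominator Σ(y_t−ȳ)² = 90.0000
r_1 = -63.7500 / 90.0000 = -0.708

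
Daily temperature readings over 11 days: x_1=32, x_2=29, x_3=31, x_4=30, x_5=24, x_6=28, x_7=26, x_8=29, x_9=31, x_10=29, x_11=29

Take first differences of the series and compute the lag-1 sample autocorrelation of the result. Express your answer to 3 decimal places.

-0.442

First differences Δx: -3, 2, -1, -6, 4, -2, 3, 2, -2, 0
Mean of differences = -0.3000
Numerator Σ(Δx_t−Δx̄)(Δx_{t+1}−Δx̄) = -38.0900
Denominator Σ(Δx_t−Δx̄)² = 86.1000
r_1(Δx) = -38.0900 / 86.1000 = -0.442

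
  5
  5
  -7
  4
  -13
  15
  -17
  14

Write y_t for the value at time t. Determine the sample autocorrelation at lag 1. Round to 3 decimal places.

-0.777

Mean ȳ = (5 + 5 − 7 + 4 − 13 + 15 − 17 + 14)/8 = 0.7500
Deviations from mean: 4.2500, 4.2500, -7.7500, 3.2500, -13.7500, 14.2500, -17.7500, 13.2500
Σ(y_t−ȳ)(y_{t+1}−ȳ) = (18.0625) + (-32.9375) + (-25.1875) + (-44.6875) + (-195.9375) + (-252.9375) + (-235.1875) = -768.8125
Denominator Σ(y_t−ȳ)² = 989.5000
r_1 = -768.8125 / 989.5000 = -0.777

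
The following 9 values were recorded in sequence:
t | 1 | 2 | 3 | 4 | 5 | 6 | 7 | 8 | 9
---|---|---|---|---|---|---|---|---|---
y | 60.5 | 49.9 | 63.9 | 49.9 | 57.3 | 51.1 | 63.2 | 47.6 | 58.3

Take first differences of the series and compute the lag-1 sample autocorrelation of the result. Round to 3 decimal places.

-0.840

First differences Δy: -10.6, 14.0, -14.0, 7.4, -6.2, 12.1, -15.6, 10.7
Mean of differences = -0.2750
Numerator Σ(Δy_t−Δȳ)(Δy_{t+1}−Δȳ) = -925.2881
Denominator Σ(Δy_t−Δȳ)² = 1101.2150
r_1(Δy) = -925.2881 / 1101.2150 = -0.840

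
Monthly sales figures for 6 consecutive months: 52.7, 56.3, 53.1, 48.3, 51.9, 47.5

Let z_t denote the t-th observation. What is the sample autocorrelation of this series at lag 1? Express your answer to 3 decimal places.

Mean z̄ = (52.7 + 56.3 + 53.1 + 48.3 + 51.9 + 47.5)/6 = 51.6333
Deviations from mean: 1.0667, 4.6667, 1.4667, -3.3333, 0.2667, -4.1333
Σ(z_t−z̄)(z_{t+1}−z̄) = (4.9778) + (6.8444) + (-4.8889) + (-0.8889) + (-1.1022) = 4.9422
Denominator Σ(z_t−z̄)² = 53.3333
r_1 = 4.9422 / 53.3333 = 0.093

0.093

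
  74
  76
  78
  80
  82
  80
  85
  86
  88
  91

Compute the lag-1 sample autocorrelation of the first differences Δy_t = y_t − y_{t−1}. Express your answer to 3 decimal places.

-0.567

First differences Δy: 2, 2, 2, 2, -2, 5, 1, 2, 3
Mean of differences = 1.8889
Numerator Σ(Δy_t−Δȳ)(Δy_{t+1}−Δȳ) = -15.2346
Denominator Σ(Δy_t−Δȳ)² = 26.8889
r_1(Δy) = -15.2346 / 26.8889 = -0.567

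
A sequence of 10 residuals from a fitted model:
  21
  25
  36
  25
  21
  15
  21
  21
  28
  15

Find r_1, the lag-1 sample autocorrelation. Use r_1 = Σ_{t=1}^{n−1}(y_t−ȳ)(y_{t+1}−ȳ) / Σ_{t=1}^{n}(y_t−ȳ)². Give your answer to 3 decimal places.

Mean ȳ = (21 + 25 + 36 + 25 + 21 + 15 + 21 + 21 + 28 + 15)/10 = 22.8000
Numerator Σ_{t=1}^{9}(y_t−ȳ)(y_{t+1}−ȳ) = 31.5600
Denominator Σ(y_t−ȳ)² = 345.6000
r_1 = 31.5600 / 345.6000 = 0.091

0.091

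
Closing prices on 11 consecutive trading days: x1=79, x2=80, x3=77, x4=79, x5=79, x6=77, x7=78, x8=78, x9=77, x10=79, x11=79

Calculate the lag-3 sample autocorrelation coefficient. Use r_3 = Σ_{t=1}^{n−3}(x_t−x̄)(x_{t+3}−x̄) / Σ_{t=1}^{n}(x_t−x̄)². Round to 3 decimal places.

0.402

Mean x̄ = (79 + 80 + 77 + 79 + 79 + 77 + 78 + 78 + 77 + 79 + 79)/11 = 78.3636
Numerator Σ_{t=1}^{8}(x_t−x̄)(x_{t+3}−x̄) = 4.2397
Denominator Σ(x_t−x̄)² = 10.5455
r_3 = 4.2397 / 10.5455 = 0.402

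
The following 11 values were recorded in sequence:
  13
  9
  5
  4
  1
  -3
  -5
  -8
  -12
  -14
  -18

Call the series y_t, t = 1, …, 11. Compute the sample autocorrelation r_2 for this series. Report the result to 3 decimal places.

0.450

Mean ȳ = (13 + 9 + 5 + 4 + 1 − 3 − 5 − 8 − 12 − 14 − 18)/11 = -2.5455
Numerator Σ_{t=1}^{9}(y_t−ȳ)(y_{t+2}−ȳ) = 442.2231
Denominator Σ(y_t−ȳ)² = 982.7273
r_2 = 442.2231 / 982.7273 = 0.450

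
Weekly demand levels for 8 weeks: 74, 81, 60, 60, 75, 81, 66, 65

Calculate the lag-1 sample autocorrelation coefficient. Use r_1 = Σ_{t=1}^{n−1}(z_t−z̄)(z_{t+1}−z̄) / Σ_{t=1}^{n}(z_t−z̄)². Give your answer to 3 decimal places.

Mean z̄ = (74 + 81 + 60 + 60 + 75 + 81 + 66 + 65)/8 = 70.2500
Deviations from mean: 3.7500, 10.7500, -10.2500, -10.2500, 4.7500, 10.7500, -4.2500, -5.2500
Σ(z_t−z̄)(z_{t+1}−z̄) = (40.3125) + (-110.1875) + (105.0625) + (-48.6875) + (51.0625) + (-45.6875) + (22.3125) = 14.1875
Denominator Σ(z_t−z̄)² = 523.5000
r_1 = 14.1875 / 523.5000 = 0.027

0.027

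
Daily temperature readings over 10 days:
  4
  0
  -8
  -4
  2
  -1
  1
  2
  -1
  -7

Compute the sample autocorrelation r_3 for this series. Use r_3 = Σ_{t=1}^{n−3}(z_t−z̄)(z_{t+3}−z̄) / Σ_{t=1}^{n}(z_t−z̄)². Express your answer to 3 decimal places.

-0.146

Mean z̄ = (4 + 0 − 8 − 4 + 2 − 1 + 1 + 2 − 1 − 7)/10 = -1.2000
Σ(z_t−z̄)(z_{t+3}−z̄) = (-14.5600) + (3.8400) + (-1.3600) + (-6.1600) + (10.2400) + (0.0400) + (-12.7600) = -20.7200
Denominator Σ(z_t−z̄)² = 141.6000
r_3 = -20.7200 / 141.6000 = -0.146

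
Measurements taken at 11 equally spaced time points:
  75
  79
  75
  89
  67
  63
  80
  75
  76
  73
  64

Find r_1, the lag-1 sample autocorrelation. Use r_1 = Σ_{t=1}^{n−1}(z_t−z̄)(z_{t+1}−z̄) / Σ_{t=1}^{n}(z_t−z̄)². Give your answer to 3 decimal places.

Mean z̄ = (75 + 79 + 75 + 89 + 67 + 63 + 80 + 75 + 76 + 73 + 64)/11 = 74.1818
Numerator Σ_{t=1}^{10}(z_t−z̄)(z_{t+1}−z̄) = -55.0331
Denominator Σ(z_t−z̄)² = 563.6364
r_1 = -55.0331 / 563.6364 = -0.098

-0.098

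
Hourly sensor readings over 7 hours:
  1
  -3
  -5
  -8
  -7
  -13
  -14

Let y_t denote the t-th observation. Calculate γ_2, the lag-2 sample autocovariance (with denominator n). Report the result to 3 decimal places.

2.571

Mean ȳ = (1 − 3 − 5 − 8 − 7 − 13 − 14)/7 = -7.0000
Deviations: 8.0000, 4.0000, 2.0000, -1.0000, 0.0000, -6.0000, -7.0000
Σ_{t=1}^{5}(y_t−ȳ)(y_{t+2}−ȳ) = 18.0000
γ_2 = 18.0000 / 7 = 2.571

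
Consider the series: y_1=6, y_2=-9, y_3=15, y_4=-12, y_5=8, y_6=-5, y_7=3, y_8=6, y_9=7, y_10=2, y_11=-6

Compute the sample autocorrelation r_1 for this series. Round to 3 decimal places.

Mean ȳ = (6 − 9 + 15 − 12 + 8 − 5 + 3 + 6 + 7 + 2 − 6)/11 = 1.3636
Numerator Σ_{t=1}^{10}(y_t−ȳ)(y_{t+1}−ȳ) = -480.3140
Denominator Σ(y_t−ȳ)² = 688.5455
r_1 = -480.3140 / 688.5455 = -0.698

-0.698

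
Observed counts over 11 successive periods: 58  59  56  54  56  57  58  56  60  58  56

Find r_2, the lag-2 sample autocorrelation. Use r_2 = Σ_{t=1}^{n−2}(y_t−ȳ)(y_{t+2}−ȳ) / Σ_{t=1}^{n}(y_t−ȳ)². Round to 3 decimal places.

-0.271

Mean ȳ = (58 + 59 + 56 + 54 + 56 + 57 + 58 + 56 + 60 + 58 + 56)/11 = 57.0909
Numerator Σ_{t=1}^{9}(y_t−ȳ)(y_{t+2}−ȳ) = -7.8347
Denominator Σ(y_t−ȳ)² = 28.9091
r_2 = -7.8347 / 28.9091 = -0.271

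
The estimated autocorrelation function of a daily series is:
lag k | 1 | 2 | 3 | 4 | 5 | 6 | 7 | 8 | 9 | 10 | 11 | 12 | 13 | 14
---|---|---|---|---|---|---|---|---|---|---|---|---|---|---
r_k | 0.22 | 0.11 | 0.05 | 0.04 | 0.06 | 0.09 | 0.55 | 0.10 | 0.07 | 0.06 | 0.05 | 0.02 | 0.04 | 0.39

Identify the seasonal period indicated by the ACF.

The largest autocorrelation is r_7 = 0.55, with a weaker echo at lag 14 (0.39); the remaining lags stay at or below 0.22. The elevated value at lag 1 (0.22), dropping to 0.11 at lag 2, reflects decaying short-term dependence rather than seasonality.
The dominant spike at lag 7 indicates a seasonal period of 7.

7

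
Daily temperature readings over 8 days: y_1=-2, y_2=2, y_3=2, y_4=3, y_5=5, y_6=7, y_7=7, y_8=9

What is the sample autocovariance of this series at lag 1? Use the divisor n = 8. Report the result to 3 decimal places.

5.467

Mean ȳ = (-2 + 2 + 2 + 3 + 5 + 7 + 7 + 9)/8 = 4.1250
Σ_{t=1}^{7}(y_t−ȳ)(y_{t+1}−ȳ) = 43.7344
γ_1 = 43.7344 / 8 = 5.467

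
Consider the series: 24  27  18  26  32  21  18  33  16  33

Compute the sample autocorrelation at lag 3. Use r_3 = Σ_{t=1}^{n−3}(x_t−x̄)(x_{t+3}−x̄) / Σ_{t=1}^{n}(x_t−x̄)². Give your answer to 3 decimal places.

Mean x̄ = (24 + 27 + 18 + 26 + 32 + 21 + 18 + 33 + 16 + 33)/10 = 24.8000
Σ(x_t−x̄)(x_{t+3}−x̄) = (-0.9600) + (15.8400) + (25.8400) + (-8.1600) + (59.0400) + (33.4400) + (-55.7600) = 69.2800
Denominator Σ(x_t−x̄)² = 377.6000
r_3 = 69.2800 / 377.6000 = 0.183

0.183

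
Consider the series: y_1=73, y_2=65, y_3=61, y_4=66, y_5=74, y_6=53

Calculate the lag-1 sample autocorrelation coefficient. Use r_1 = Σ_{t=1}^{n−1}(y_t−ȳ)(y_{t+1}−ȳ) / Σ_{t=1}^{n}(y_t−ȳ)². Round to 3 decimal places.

-0.344

Mean ȳ = (73 + 65 + 61 + 66 + 74 + 53)/6 = 65.3333
Σ(y_t−ȳ)(y_{t+1}−ȳ) = (-2.5556) + (1.4444) + (-2.8889) + (5.7778) + (-106.8889) = -105.1111
Denominator Σ(y_t−ȳ)² = 305.3333
r_1 = -105.1111 / 305.3333 = -0.344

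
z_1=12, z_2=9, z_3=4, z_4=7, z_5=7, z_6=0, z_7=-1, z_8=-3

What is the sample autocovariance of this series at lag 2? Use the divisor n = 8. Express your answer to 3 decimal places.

1.871

Mean z̄ = (12 + 9 + 4 + 7 + 7 + 0 − 1 − 3)/8 = 4.3750
Deviations: 7.6250, 4.6250, -0.3750, 2.6250, 2.6250, -4.3750, -5.3750, -7.3750
Σ_{t=1}^{6}(z_t−z̄)(z_{t+2}−z̄) = 14.9688
γ_2 = 14.9688 / 8 = 1.871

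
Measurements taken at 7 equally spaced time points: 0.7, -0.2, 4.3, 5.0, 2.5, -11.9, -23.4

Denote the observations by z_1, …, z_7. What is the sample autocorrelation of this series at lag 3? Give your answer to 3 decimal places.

Mean z̄ = (0.7 − 0.2 + 4.3 + 5.0 + 2.5 − 11.9 − 23.4)/7 = -3.2857
Deviations from mean: 3.9857, 3.0857, 7.5857, 8.2857, 5.7857, -8.6143, -20.1143
Σ(z_t−z̄)(z_{t+3}−z̄) = (33.0245) + (17.8531) + (-65.3455) + (-166.6612) = -181.1292
Denominator Σ(z_t−z̄)² = 663.8686
r_3 = -181.1292 / 663.8686 = -0.273

-0.273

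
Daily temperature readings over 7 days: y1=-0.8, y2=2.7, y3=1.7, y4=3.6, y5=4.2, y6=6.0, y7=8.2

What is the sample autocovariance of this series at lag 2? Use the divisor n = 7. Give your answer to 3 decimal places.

1.435

Mean ȳ = (-0.8 + 2.7 + 1.7 + 3.6 + 4.2 + 6.0 + 8.2)/7 = 3.6571
Deviations: -4.4571, -0.9571, -1.9571, -0.0571, 0.5429, 2.3429, 4.5429
Σ_{t=1}^{5}(y_t−ȳ)(y_{t+2}−ȳ) = 10.0478
γ_2 = 10.0478 / 7 = 1.435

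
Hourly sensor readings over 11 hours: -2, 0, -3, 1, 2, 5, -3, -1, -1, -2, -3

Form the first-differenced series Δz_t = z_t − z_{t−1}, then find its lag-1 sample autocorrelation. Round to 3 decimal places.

First differences Δz: 2, -3, 4, 1, 3, -8, 2, 0, -1, -1
Mean of differences = -0.1000
Numerator Σ(Δz_t−Δz̄)(Δz_{t+1}−Δz̄) = -50.2100
Denominator Σ(Δz_t−Δz̄)² = 108.9000
r_1(Δz) = -50.2100 / 108.9000 = -0.461

-0.461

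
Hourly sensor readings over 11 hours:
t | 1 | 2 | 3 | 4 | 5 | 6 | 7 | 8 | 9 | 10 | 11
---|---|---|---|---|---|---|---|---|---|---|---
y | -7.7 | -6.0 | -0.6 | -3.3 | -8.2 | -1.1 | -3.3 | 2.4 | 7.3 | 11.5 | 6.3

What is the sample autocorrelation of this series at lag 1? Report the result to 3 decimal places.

Mean ȳ = (-7.7 − 6.0 − 0.6 − 3.3 − 8.2 − 1.1 − 3.3 + 2.4 + 7.3 + 11.5 + 6.3)/11 = -0.2455
Numerator Σ_{t=1}^{10}(y_t−ȳ)(y_{t+1}−ȳ) = 257.1107
Denominator Σ(y_t−ȳ)² = 416.2073
r_1 = 257.1107 / 416.2073 = 0.618

0.618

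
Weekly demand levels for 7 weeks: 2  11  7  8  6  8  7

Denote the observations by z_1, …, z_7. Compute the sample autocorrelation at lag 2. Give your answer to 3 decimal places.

Mean z̄ = (2 + 11 + 7 + 8 + 6 + 8 + 7)/7 = 7.0000
Deviations from mean: -5.0000, 4.0000, 0.0000, 1.0000, -1.0000, 1.0000, 0.0000
Numerator Σ_{t=1}^{5}(z_t−z̄)(z_{t+2}−z̄) = 5.0000
Denominator Σ(z_t−z̄)² = 44.0000
r_2 = 5.0000 / 44.0000 = 0.114

0.114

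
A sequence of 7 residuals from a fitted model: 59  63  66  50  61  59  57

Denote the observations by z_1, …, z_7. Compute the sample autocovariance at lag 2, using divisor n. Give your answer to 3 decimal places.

Mean z̄ = (59 + 63 + 66 + 50 + 61 + 59 + 57)/7 = 59.2857
Deviations: -0.2857, 3.7143, 6.7143, -9.2857, 1.7143, -0.2857, -2.2857
Σ_{t=1}^{5}(z_t−z̄)(z_{t+2}−z̄) = -26.1633
γ_2 = -26.1633 / 7 = -3.738

-3.738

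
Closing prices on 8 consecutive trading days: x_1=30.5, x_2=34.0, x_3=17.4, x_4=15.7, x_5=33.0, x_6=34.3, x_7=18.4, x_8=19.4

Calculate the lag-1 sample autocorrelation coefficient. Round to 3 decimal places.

Mean x̄ = (30.5 + 34.0 + 17.4 + 15.7 + 33.0 + 34.3 + 18.4 + 19.4)/8 = 25.3375
Deviations from mean: 5.1625, 8.6625, -7.9375, -9.6375, 7.6625, 8.9625, -6.9375, -5.9375
Σ(x_t−x̄)(x_{t+1}−x̄) = (44.7202) + (-68.7586) + (76.4977) + (-73.8473) + (68.6752) + (-62.1773) + (41.1914) = 26.3011
Denominator Σ(x_t−x̄)² = 479.9988
r_1 = 26.3011 / 479.9988 = 0.055

0.055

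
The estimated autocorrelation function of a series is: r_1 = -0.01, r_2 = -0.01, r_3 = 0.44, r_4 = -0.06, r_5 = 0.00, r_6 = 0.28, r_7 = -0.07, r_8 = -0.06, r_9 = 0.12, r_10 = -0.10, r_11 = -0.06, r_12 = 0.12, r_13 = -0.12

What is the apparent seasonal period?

3

The largest autocorrelation is r_3 = 0.44, with a weaker echo at lag 6 (0.28); the remaining lags stay at or below 0.12.
The dominant spike at lag 3 indicates a seasonal period of 3.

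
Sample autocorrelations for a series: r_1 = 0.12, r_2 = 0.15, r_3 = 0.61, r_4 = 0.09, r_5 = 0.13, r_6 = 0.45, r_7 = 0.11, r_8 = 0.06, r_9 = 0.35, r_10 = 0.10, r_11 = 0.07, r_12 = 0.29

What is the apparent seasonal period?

3

The largest autocorrelation is r_3 = 0.61, with weaker echoes at lags 6 (0.45), 9 (0.35) and 12 (0.29); the remaining lags stay at or below 0.15.
The dominant spike at lag 3 indicates a seasonal period of 3.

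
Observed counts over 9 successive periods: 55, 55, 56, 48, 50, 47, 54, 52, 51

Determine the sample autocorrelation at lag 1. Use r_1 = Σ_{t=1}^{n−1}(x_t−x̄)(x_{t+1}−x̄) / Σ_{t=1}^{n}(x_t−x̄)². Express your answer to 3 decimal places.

0.155

Mean x̄ = (55 + 55 + 56 + 48 + 50 + 47 + 54 + 52 + 51)/9 = 52.0000
Numerator Σ_{t=1}^{8}(x_t−x̄)(x_{t+1}−x̄) = 13.0000
Denominator Σ(x_t−x̄)² = 84.0000
r_1 = 13.0000 / 84.0000 = 0.155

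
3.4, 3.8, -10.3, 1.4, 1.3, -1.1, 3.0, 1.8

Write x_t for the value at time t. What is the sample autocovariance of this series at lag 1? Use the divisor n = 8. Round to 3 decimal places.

Mean x̄ = (3.4 + 3.8 − 10.3 + 1.4 + 1.3 − 1.1 + 3.0 + 1.8)/8 = 0.4125
Deviations: 2.9875, 3.3875, -10.7125, 0.9875, 0.8875, -1.5125, 2.5875, 1.3875
Σ_{t=1}^{7}(x_t−x̄)(x_{t+1}−x̄) = -37.5364
γ_1 = -37.5364 / 8 = -4.692

-4.692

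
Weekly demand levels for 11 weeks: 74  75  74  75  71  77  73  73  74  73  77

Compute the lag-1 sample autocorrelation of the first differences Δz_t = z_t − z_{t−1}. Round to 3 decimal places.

First differences Δz: 1, -1, 1, -4, 6, -4, 0, 1, -1, 4
Mean of differences = 0.3000
Numerator Σ(Δz_t−Δz̄)(Δz_{t+1}−Δz̄) = -58.4900
Denominator Σ(Δz_t−Δz̄)² = 88.1000
r_1(Δz) = -58.4900 / 88.1000 = -0.664

-0.664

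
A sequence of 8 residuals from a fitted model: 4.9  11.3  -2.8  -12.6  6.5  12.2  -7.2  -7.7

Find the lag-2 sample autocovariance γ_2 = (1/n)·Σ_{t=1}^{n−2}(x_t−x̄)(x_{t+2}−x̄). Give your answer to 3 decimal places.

-58.915

Mean x̄ = (4.9 + 11.3 − 2.8 − 12.6 + 6.5 + 12.2 − 7.2 − 7.7)/8 = 0.5750
Σ_{t=1}^{6}(x_t−x̄)(x_{t+2}−x̄) = -471.3188
γ_2 = -471.3188 / 8 = -58.915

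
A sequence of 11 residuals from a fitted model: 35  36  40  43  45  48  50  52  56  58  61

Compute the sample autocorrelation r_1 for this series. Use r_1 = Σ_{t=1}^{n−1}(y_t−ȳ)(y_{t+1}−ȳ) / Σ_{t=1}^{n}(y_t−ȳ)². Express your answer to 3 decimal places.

0.728

Mean ȳ = (35 + 36 + 40 + 43 + 45 + 48 + 50 + 52 + 56 + 58 + 61)/11 = 47.6364
Numerator Σ_{t=1}^{10}(y_t−ȳ)(y_{t+1}−ȳ) = 555.4132
Denominator Σ(y_t−ȳ)² = 762.5455
r_1 = 555.4132 / 762.5455 = 0.728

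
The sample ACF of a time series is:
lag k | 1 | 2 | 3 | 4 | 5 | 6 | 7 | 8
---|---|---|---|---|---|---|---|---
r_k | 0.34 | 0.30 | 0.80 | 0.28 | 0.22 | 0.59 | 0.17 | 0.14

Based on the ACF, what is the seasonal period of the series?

3

The largest autocorrelation is r_3 = 0.80, with a weaker echo at lag 6 (0.59); the remaining lags stay at or below 0.34. The elevated value at lag 1 (0.34), dropping to 0.30 at lag 2, reflects decaying short-term dependence rather than seasonality.
The dominant spike at lag 3 indicates a seasonal period of 3.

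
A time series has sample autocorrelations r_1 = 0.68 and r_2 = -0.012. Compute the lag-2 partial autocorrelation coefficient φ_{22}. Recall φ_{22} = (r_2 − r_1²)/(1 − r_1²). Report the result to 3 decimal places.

-0.882

φ_{22} = (r_2 − r_1²) / (1 − r_1²)
r_1² = (0.68)² = 0.4624
Numerator = -0.012 − 0.4624 = -0.4744; denominator = 1 − 0.4624 = 0.5376
φ_{22} = -0.4744 / 0.5376 = -0.882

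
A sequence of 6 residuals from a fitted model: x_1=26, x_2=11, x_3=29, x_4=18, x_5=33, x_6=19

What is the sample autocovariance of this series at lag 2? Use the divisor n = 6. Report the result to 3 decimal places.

26.352

Mean x̄ = (26 + 11 + 29 + 18 + 33 + 19)/6 = 22.6667
Deviations: 3.3333, -11.6667, 6.3333, -4.6667, 10.3333, -3.6667
Σ_{t=1}^{4}(x_t−x̄)(x_{t+2}−x̄) = 158.1111
γ_2 = 158.1111 / 6 = 26.352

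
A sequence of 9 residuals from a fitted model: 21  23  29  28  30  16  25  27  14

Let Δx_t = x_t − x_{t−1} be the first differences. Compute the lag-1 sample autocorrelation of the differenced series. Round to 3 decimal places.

First differences Δx: 2, 6, -1, 2, -14, 9, 2, -13
Mean of differences = -0.8750
Numerator Σ(Δx_t−Δx̄)(Δx_{t+1}−Δx̄) = -155.2656
Denominator Σ(Δx_t−Δx̄)² = 488.8750
r_1(Δx) = -155.2656 / 488.8750 = -0.318

-0.318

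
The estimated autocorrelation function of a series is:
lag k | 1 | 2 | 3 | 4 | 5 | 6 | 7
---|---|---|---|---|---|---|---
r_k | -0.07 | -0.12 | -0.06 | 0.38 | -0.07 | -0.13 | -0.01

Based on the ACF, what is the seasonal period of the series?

4

The largest autocorrelation is r_4 = 0.38; the remaining lags stay at or below -0.01.
The dominant spike at lag 4 indicates a seasonal period of 4.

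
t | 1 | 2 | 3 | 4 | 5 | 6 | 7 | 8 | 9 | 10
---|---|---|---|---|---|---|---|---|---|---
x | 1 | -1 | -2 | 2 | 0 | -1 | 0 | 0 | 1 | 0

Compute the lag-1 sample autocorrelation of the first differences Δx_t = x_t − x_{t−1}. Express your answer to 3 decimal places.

First differences Δx: -2, -1, 4, -2, -1, 1, 0, 1, -1
Mean of differences = -0.1111
Numerator Σ(Δx_t−Δx̄)(Δx_{t+1}−Δx̄) = -9.7901
Denominator Σ(Δx_t−Δx̄)² = 28.8889
r_1(Δx) = -9.7901 / 28.8889 = -0.339

-0.339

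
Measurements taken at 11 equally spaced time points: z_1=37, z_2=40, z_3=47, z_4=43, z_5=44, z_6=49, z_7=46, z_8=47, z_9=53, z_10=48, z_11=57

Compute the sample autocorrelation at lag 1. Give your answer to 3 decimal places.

Mean z̄ = (37 + 40 + 47 + 43 + 44 + 49 + 46 + 47 + 53 + 48 + 57)/11 = 46.4545
Numerator Σ_{t=1}^{10}(z_t−z̄)(z_{t+1}−z̄) = 86.4298
Denominator Σ(z_t−z̄)² = 312.7273
r_1 = 86.4298 / 312.7273 = 0.276

0.276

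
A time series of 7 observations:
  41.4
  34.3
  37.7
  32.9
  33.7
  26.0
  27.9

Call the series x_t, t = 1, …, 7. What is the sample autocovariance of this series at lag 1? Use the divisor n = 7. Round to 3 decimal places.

6.755

Mean x̄ = (41.4 + 34.3 + 37.7 + 32.9 + 33.7 + 26.0 + 27.9)/7 = 33.4143
Σ_{t=1}^{6}(x_t−x̄)(x_{t+1}−x̄) = 47.2841
γ_1 = 47.2841 / 7 = 6.755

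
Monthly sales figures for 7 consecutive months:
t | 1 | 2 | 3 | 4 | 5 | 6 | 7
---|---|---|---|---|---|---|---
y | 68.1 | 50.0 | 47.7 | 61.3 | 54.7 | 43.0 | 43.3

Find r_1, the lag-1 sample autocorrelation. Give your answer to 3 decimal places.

0.032

Mean ȳ = (68.1 + 50.0 + 47.7 + 61.3 + 54.7 + 43.0 + 43.3)/7 = 52.5857
Deviations from mean: 15.5143, -2.5857, -4.8857, 8.7143, 2.1143, -9.5857, -9.2857
Numerator Σ_{t=1}^{6}(y_t−ȳ)(y_{t+1}−ȳ) = 17.1098
Denominator Σ(y_t−ȳ)² = 529.7686
r_1 = 17.1098 / 529.7686 = 0.032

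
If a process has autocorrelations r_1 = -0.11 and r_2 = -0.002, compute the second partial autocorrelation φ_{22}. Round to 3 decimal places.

φ_{22} = (r_2 − r_1²) / (1 − r_1²)
r_1² = (-0.11)² = 0.0121
Numerator = -0.002 − 0.0121 = -0.0141; denominator = 1 − 0.0121 = 0.9879
φ_{22} = -0.0141 / 0.9879 = -0.014

-0.014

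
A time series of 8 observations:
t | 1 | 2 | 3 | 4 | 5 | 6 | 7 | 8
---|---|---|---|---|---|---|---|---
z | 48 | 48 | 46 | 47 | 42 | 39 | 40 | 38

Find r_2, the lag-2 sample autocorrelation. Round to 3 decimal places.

Mean z̄ = (48 + 48 + 46 + 47 + 42 + 39 + 40 + 38)/8 = 43.5000
Numerator Σ_{t=1}^{6}(z_t−z̄)(z_{t+2}−z̄) = 37.5000
Denominator Σ(z_t−z̄)² = 124.0000
r_2 = 37.5000 / 124.0000 = 0.302

0.302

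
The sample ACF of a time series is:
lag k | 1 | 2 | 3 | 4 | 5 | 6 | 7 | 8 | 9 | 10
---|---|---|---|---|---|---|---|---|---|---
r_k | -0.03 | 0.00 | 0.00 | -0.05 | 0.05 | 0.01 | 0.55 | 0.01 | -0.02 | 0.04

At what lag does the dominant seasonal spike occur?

7

The largest autocorrelation is r_7 = 0.55; the remaining lags stay at or below 0.05.
The dominant spike at lag 7 indicates a seasonal period of 7.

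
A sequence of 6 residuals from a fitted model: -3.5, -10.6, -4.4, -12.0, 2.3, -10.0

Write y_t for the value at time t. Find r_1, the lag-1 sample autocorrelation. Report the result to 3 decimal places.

-0.745

Mean ȳ = (-3.5 − 10.6 − 4.4 − 12.0 + 2.3 − 10.0)/6 = -6.3667
Deviations from mean: 2.8667, -4.2333, 1.9667, -5.6333, 8.6667, -3.6333
Numerator Σ_{t=1}^{5}(y_t−ȳ)(y_{t+1}−ȳ) = -111.8511
Denominator Σ(y_t−ȳ)² = 150.0533
r_1 = -111.8511 / 150.0533 = -0.745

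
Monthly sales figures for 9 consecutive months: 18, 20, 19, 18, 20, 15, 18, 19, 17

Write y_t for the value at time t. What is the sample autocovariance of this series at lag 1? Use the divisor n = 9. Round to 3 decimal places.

Mean ȳ = (18 + 20 + 19 + 18 + 20 + 15 + 18 + 19 + 17)/9 = 18.2222
Σ_{t=1}^{8}(y_t−ȳ)(y_{t+1}−ȳ) = -5.7160
γ_1 = -5.7160 / 9 = -0.635

-0.635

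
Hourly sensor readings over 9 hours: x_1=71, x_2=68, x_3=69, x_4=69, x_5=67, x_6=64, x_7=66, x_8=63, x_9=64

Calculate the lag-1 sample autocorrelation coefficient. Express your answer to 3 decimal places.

0.475

Mean x̄ = (71 + 68 + 69 + 69 + 67 + 64 + 66 + 63 + 64)/9 = 66.7778
Numerator Σ_{t=1}^{8}(x_t−x̄)(x_{t+1}−x̄) = 28.2840
Denominator Σ(x_t−x̄)² = 59.5556
r_1 = 28.2840 / 59.5556 = 0.475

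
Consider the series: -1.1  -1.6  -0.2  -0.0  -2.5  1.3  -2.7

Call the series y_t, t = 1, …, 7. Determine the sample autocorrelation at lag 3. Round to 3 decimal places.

0.073

Mean ȳ = (-1.1 − 1.6 − 0.2 − 0.0 − 2.5 + 1.3 − 2.7)/7 = -0.9714
Deviations from mean: -0.1286, -0.6286, 0.7714, 0.9714, -1.5286, 2.2714, -1.7286
Numerator Σ_{t=1}^{4}(y_t−ȳ)(y_{t+3}−ȳ) = 0.9090
Denominator Σ(y_t−ȳ)² = 12.4343
r_3 = 0.9090 / 12.4343 = 0.073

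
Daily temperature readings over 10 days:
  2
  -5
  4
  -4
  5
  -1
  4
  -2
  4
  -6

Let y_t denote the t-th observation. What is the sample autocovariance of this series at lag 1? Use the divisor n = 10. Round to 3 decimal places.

Mean ȳ = (2 − 5 + 4 − 4 + 5 − 1 + 4 − 2 + 4 − 6)/10 = 0.1000
Σ_{t=1}^{9}(y_t−ȳ)(y_{t+1}−ȳ) = -115.5100
γ_1 = -115.5100 / 10 = -11.551

-11.551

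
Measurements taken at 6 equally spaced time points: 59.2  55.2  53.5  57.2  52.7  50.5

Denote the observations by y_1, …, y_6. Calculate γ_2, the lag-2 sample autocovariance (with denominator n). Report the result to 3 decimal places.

-2.045

Mean ȳ = (59.2 + 55.2 + 53.5 + 57.2 + 52.7 + 50.5)/6 = 54.7167
Σ_{t=1}^{4}(y_t−ȳ)(y_{t+2}−ȳ) = -12.2722
γ_2 = -12.2722 / 6 = -2.045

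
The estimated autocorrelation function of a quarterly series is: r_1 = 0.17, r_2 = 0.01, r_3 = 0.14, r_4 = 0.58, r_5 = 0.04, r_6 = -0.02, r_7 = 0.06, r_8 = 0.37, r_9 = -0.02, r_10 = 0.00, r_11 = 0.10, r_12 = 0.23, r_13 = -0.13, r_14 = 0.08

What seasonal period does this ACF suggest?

The largest autocorrelation is r_4 = 0.58, with weaker echoes at lags 8 (0.37) and 12 (0.23); the remaining lags stay at or below 0.17.
The dominant spike at lag 4 indicates a seasonal period of 4.

4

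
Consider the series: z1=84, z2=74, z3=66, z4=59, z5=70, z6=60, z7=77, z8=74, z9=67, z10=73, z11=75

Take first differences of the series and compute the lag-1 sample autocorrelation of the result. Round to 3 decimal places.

-0.348

First differences Δz: -10, -8, -7, 11, -10, 17, -3, -7, 6, 2
Mean of differences = -0.9000
Numerator Σ(Δz_t−Δz̄)(Δz_{t+1}−Δz̄) = -282.7100
Denominator Σ(Δz_t−Δz̄)² = 812.9000
r_1(Δz) = -282.7100 / 812.9000 = -0.348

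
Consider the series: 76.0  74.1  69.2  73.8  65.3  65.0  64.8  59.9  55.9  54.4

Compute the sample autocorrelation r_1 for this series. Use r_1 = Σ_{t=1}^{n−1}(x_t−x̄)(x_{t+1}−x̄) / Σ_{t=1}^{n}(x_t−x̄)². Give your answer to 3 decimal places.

0.613

Mean x̄ = (76.0 + 74.1 + 69.2 + 73.8 + 65.3 + 65.0 + 64.8 + 59.9 + 55.9 + 54.4)/10 = 65.8400
Numerator Σ_{t=1}^{9}(x_t−x̄)(x_{t+1}−x̄) = 314.3844
Denominator Σ(x_t−x̄)² = 513.1440
r_1 = 314.3844 / 513.1440 = 0.613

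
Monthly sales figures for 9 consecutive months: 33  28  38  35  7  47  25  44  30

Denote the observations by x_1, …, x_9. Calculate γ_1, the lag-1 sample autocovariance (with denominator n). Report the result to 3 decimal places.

Mean x̄ = (33 + 28 + 38 + 35 + 7 + 47 + 25 + 44 + 30)/9 = 31.8889
Σ_{t=1}^{8}(x_t−x̄)(x_{t+1}−x̄) = -673.0123
γ_1 = -673.0123 / 9 = -74.779

-74.779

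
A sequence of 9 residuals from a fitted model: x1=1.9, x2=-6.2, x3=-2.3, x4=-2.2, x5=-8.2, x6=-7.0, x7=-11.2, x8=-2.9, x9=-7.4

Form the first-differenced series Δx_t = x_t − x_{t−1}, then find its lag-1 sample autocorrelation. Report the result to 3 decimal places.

-0.531

First differences Δx: -8.1, 3.9, 0.1, -6.0, 1.2, -4.2, 8.3, -4.5
Mean of differences = -1.1625
Numerator Σ(Δx_t−Δx̄)(Δx_{t+1}−Δx̄) = -113.7652
Denominator Σ(Δx_t−Δx̄)² = 214.2388
r_1(Δx) = -113.7652 / 214.2388 = -0.531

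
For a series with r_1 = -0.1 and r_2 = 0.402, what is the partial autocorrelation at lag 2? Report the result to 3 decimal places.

0.396

φ_{22} = (r_2 − r_1²) / (1 − r_1²)
r_1² = (-0.1)² = 0.01
Numerator = 0.402 − 0.0100 = 0.3920; denominator = 1 − 0.0100 = 0.9900
φ_{22} = 0.3920 / 0.9900 = 0.396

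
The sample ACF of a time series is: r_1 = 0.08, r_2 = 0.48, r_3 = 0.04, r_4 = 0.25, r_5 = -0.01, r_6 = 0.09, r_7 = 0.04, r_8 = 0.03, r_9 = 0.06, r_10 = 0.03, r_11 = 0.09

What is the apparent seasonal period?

2

The largest autocorrelation is r_2 = 0.48, with a weaker echo at lag 4 (0.25); the remaining lags stay at or below 0.09.
The dominant spike at lag 2 indicates a seasonal period of 2.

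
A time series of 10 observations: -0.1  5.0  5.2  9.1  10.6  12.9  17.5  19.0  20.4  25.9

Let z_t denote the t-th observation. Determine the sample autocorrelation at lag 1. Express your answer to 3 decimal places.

0.627

Mean z̄ = (-0.1 + 5.0 + 5.2 + 9.1 + 10.6 + 12.9 + 17.5 + 19.0 + 20.4 + 25.9)/10 = 12.5500
Numerator Σ_{t=1}^{9}(z_t−z̄)(z_{t+1}−z̄) = 371.4925
Denominator Σ(z_t−z̄)² = 592.8250
r_1 = 371.4925 / 592.8250 = 0.627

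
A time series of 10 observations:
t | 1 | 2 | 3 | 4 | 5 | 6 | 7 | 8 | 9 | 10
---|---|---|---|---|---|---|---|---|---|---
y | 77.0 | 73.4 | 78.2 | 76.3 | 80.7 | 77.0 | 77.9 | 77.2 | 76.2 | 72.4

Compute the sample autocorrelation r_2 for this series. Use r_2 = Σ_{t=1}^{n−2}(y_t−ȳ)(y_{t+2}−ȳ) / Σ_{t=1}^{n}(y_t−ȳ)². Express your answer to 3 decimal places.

0.207

Mean ȳ = (77.0 + 73.4 + 78.2 + 76.3 + 80.7 + 77.0 + 77.9 + 77.2 + 76.2 + 72.4)/10 = 76.6300
Numerator Σ_{t=1}^{8}(y_t−ȳ)(y_{t+2}−ȳ) = 10.3372
Denominator Σ(y_t−ȳ)² = 49.8610
r_2 = 10.3372 / 49.8610 = 0.207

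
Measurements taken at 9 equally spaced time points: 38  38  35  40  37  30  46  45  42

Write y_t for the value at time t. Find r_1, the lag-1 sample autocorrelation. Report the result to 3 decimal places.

Mean ȳ = (38 + 38 + 35 + 40 + 37 + 30 + 46 + 45 + 42)/9 = 39.0000
Numerator Σ_{t=1}^{8}(y_t−ȳ)(y_{t+1}−ȳ) = 14.0000
Denominator Σ(y_t−ȳ)² = 198.0000
r_1 = 14.0000 / 198.0000 = 0.071

0.071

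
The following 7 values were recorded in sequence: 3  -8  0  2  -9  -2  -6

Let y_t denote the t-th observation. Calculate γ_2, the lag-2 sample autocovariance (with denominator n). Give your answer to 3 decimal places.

Mean ȳ = (3 − 8 + 0 + 2 − 9 − 2 − 6)/7 = -2.8571
Deviations: 5.8571, -5.1429, 2.8571, 4.8571, -6.1429, 0.8571, -3.1429
Σ_{t=1}^{5}(y_t−ȳ)(y_{t+2}−ȳ) = -2.3265
γ_2 = -2.3265 / 7 = -0.332

-0.332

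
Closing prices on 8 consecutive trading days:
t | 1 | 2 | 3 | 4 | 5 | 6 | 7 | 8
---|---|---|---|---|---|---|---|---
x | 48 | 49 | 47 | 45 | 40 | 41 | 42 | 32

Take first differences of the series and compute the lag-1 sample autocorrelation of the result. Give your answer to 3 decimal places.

-0.234

First differences Δx: 1, -2, -2, -5, 1, 1, -10
Mean of differences = -2.2857
Numerator Σ(Δx_t−Δx̄)(Δx_{t+1}−Δx̄) = -23.2245
Denominator Σ(Δx_t−Δx̄)² = 99.4286
r_1(Δx) = -23.2245 / 99.4286 = -0.234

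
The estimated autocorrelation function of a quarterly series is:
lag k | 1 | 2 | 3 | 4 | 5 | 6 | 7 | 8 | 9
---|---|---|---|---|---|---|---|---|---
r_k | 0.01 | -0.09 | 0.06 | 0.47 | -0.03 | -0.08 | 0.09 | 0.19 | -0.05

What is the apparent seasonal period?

The largest autocorrelation is r_4 = 0.47, with a weaker echo at lag 8 (0.19); the remaining lags stay at or below 0.09.
The dominant spike at lag 4 indicates a seasonal period of 4.

4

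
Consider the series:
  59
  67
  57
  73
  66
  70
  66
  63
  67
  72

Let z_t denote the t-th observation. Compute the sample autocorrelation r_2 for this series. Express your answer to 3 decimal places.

Mean z̄ = (59 + 67 + 57 + 73 + 66 + 70 + 66 + 63 + 67 + 72)/10 = 66.0000
Numerator Σ_{t=1}^{8}(z_t−z̄)(z_{t+2}−z̄) = 68.0000
Denominator Σ(z_t−z̄)² = 242.0000
r_2 = 68.0000 / 242.0000 = 0.281

0.281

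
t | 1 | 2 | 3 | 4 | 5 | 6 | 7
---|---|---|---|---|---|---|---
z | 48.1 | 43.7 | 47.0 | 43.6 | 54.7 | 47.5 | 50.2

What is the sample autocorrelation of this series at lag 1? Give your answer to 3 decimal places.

Mean z̄ = (48.1 + 43.7 + 47.0 + 43.6 + 54.7 + 47.5 + 50.2)/7 = 47.8286
Deviations from mean: 0.2714, -4.1286, -0.8286, -4.2286, 6.8714, -0.3286, 2.3714
Numerator Σ_{t=1}^{6}(z_t−z̄)(z_{t+1}−z̄) = -26.2894
Denominator Σ(z_t−z̄)² = 88.6343
r_1 = -26.2894 / 88.6343 = -0.297

-0.297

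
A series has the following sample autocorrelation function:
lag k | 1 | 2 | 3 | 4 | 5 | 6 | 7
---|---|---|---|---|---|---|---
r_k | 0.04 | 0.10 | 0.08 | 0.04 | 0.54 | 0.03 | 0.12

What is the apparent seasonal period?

5

The largest autocorrelation is r_5 = 0.54; the remaining lags stay at or below 0.12.
The dominant spike at lag 5 indicates a seasonal period of 5.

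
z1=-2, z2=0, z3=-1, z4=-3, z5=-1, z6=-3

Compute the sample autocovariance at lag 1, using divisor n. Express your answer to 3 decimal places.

-0.352

Mean z̄ = (-2 + 0 − 1 − 3 − 1 − 3)/6 = -1.6667
Σ_{t=1}^{5}(z_t−z̄)(z_{t+1}−z̄) = -2.1111
γ_1 = -2.1111 / 6 = -0.352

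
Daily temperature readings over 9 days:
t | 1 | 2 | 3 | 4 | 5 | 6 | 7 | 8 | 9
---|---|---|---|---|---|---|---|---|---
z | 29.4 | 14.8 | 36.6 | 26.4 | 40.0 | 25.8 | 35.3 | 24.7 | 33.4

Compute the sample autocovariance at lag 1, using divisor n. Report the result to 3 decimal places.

Mean z̄ = (29.4 + 14.8 + 36.6 + 26.4 + 40.0 + 25.8 + 35.3 + 24.7 + 33.4)/9 = 29.6000
Σ_{t=1}^{8}(z_t−z̄)(z_{t+1}−z̄) = -264.0500
γ_1 = -264.0500 / 9 = -29.339

-29.339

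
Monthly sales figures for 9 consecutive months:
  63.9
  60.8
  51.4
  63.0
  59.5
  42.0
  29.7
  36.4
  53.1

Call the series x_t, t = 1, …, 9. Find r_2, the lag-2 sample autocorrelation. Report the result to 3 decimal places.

Mean x̄ = (63.9 + 60.8 + 51.4 + 63.0 + 59.5 + 42.0 + 29.7 + 36.4 + 53.1)/9 = 51.0889
Σ(x_t−x̄)(x_{t+2}−x̄) = (3.9857) + (115.6701) + (2.6168) + (-108.2588) + (-179.9043) + (133.5057) + (-43.0154) = -75.4002
Denominator Σ(x_t−x̄)² = 1231.0489
r_2 = -75.4002 / 1231.0489 = -0.061

-0.061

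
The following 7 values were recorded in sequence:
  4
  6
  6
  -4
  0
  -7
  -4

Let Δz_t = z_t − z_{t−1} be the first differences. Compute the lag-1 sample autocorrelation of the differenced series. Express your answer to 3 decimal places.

-0.646

First differences Δz: 2, 0, -10, 4, -7, 3
Mean of differences = -1.3333
Numerator Σ(Δz_t−Δz̄)(Δz_{t+1}−Δz̄) = -108.1111
Denominator Σ(Δz_t−Δz̄)² = 167.3333
r_1(Δz) = -108.1111 / 167.3333 = -0.646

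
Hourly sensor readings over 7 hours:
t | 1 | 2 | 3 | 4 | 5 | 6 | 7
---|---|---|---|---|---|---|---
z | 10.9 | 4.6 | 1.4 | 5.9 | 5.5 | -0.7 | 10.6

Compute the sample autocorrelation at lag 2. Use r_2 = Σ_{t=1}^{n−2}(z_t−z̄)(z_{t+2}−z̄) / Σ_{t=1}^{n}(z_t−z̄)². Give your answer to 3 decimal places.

-0.226

Mean z̄ = (10.9 + 4.6 + 1.4 + 5.9 + 5.5 − 0.7 + 10.6)/7 = 5.4571
Deviations from mean: 5.4429, -0.8571, -4.0571, 0.4429, 0.0429, -6.1571, 5.1429
Σ(z_t−z̄)(z_{t+2}−z̄) = (-22.0824) + (-0.3796) + (-0.1739) + (-2.7267) + (0.2204) = -25.1422
Denominator Σ(z_t−z̄)² = 111.3771
r_2 = -25.1422 / 111.3771 = -0.226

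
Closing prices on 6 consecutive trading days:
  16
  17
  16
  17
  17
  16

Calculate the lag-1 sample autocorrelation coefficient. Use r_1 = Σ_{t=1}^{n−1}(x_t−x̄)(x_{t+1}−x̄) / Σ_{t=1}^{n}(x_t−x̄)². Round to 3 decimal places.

-0.500

Mean x̄ = (16 + 17 + 16 + 17 + 17 + 16)/6 = 16.5000
Deviations from mean: -0.5000, 0.5000, -0.5000, 0.5000, 0.5000, -0.5000
Numerator Σ_{t=1}^{5}(x_t−x̄)(x_{t+1}−x̄) = -0.7500
Denominator Σ(x_t−x̄)² = 1.5000
r_1 = -0.7500 / 1.5000 = -0.500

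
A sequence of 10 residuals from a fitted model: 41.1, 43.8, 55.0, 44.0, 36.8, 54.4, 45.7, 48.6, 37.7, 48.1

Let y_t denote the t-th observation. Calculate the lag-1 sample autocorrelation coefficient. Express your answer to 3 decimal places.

-0.373

Mean ȳ = (41.1 + 43.8 + 55.0 + 44.0 + 36.8 + 54.4 + 45.7 + 48.6 + 37.7 + 48.1)/10 = 45.5200
Numerator Σ_{t=1}^{9}(y_t−ȳ)(y_{t+1}−ȳ) = -129.4004
Denominator Σ(y_t−ȳ)² = 346.8960
r_1 = -129.4004 / 346.8960 = -0.373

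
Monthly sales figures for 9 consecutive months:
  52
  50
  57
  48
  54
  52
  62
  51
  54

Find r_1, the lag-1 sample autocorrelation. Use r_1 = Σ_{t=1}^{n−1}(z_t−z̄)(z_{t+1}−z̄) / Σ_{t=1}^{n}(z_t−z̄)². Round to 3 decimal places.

Mean z̄ = (52 + 50 + 57 + 48 + 54 + 52 + 62 + 51 + 54)/9 = 53.3333
Numerator Σ_{t=1}^{8}(z_t−z̄)(z_{t+1}−z̄) = -65.1111
Denominator Σ(z_t−z̄)² = 138.0000
r_1 = -65.1111 / 138.0000 = -0.472

-0.472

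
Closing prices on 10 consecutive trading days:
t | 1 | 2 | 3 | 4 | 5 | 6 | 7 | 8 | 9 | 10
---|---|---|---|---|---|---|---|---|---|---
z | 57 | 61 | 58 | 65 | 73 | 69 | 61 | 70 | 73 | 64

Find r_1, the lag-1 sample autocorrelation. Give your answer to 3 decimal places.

Mean z̄ = (57 + 61 + 58 + 65 + 73 + 69 + 61 + 70 + 73 + 64)/10 = 65.1000
Numerator Σ_{t=1}^{9}(z_t−z̄)(z_{t+1}−z̄) = 86.9900
Denominator Σ(z_t−z̄)² = 314.9000
r_1 = 86.9900 / 314.9000 = 0.276

0.276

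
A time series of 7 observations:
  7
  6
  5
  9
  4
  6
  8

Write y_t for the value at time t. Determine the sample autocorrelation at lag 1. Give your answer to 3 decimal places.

Mean ȳ = (7 + 6 + 5 + 9 + 4 + 6 + 8)/7 = 6.4286
Deviations from mean: 0.5714, -0.4286, -1.4286, 2.5714, -2.4286, -0.4286, 1.5714
Numerator Σ_{t=1}^{6}(y_t−ȳ)(y_{t+1}−ȳ) = -9.1837
Denominator Σ(y_t−ȳ)² = 17.7143
r_1 = -9.1837 / 17.7143 = -0.518

-0.518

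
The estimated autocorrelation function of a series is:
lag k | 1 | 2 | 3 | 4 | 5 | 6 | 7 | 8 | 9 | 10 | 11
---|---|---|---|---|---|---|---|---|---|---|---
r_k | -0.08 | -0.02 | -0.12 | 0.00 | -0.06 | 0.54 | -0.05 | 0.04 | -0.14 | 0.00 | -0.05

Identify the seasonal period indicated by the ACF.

The largest autocorrelation is r_6 = 0.54; the remaining lags stay at or below 0.04.
The dominant spike at lag 6 indicates a seasonal period of 6.

6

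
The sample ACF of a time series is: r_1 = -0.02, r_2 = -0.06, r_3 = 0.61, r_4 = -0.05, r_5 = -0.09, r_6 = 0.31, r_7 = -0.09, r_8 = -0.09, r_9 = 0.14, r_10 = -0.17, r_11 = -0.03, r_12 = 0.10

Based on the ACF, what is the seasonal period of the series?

The largest autocorrelation is r_3 = 0.61, with a weaker echo at lag 6 (0.31); the remaining lags stay at or below 0.14.
The dominant spike at lag 3 indicates a seasonal period of 3.

3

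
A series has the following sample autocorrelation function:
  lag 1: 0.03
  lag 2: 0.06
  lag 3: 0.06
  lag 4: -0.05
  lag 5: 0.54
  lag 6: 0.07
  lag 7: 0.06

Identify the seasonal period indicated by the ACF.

The largest autocorrelation is r_5 = 0.54; the remaining lags stay at or below 0.07.
The dominant spike at lag 5 indicates a seasonal period of 5.

5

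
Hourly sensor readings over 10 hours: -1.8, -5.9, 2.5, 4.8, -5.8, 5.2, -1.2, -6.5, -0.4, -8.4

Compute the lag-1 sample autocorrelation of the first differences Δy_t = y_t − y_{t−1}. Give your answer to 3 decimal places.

-0.550

First differences Δy: -4.1, 8.4, 2.3, -10.6, 11.0, -6.4, -5.3, 6.1, -8.0
Mean of differences = -0.7333
Numerator Σ(Δy_t−Δȳ)(Δy_{t+1}−Δȳ) = -270.2144
Denominator Σ(Δy_t−Δȳ)² = 491.4400
r_1(Δy) = -270.2144 / 491.4400 = -0.550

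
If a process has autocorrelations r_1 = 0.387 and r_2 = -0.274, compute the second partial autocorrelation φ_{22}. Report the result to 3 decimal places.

φ_{22} = (r_2 − r_1²) / (1 − r_1²)
r_1² = (0.387)² = 0.149769
Numerator = -0.274 − 0.1498 = -0.4238; denominator = 1 − 0.1498 = 0.8502
φ_{22} = -0.4238 / 0.8502 = -0.498

-0.498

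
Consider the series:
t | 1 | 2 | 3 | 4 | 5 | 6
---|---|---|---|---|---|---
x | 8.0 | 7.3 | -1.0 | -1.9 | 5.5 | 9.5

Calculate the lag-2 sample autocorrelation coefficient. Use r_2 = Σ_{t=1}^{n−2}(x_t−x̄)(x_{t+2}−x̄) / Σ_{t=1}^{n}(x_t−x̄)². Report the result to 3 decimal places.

-0.630

Mean x̄ = (8.0 + 7.3 − 1.0 − 1.9 + 5.5 + 9.5)/6 = 4.5667
Deviations from mean: 3.4333, 2.7333, -5.5667, -6.4667, 0.9333, 4.9333
Numerator Σ_{t=1}^{4}(x_t−x̄)(x_{t+2}−x̄) = -73.8856
Denominator Σ(x_t−x̄)² = 117.2733
r_2 = -73.8856 / 117.2733 = -0.630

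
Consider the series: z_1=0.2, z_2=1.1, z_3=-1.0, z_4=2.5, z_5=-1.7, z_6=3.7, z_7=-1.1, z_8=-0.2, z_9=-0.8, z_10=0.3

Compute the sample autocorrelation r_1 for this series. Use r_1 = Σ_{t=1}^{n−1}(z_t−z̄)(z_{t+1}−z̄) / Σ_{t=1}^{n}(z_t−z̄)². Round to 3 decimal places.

-0.714

Mean z̄ = (0.2 + 1.1 − 1.0 + 2.5 − 1.7 + 3.7 − 1.1 − 0.2 − 0.8 + 0.3)/10 = 0.3000
Numerator Σ_{t=1}^{9}(z_t−z̄)(z_{t+1}−z̄) = -18.6900
Denominator Σ(z_t−z̄)² = 26.1600
r_1 = -18.6900 / 26.1600 = -0.714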